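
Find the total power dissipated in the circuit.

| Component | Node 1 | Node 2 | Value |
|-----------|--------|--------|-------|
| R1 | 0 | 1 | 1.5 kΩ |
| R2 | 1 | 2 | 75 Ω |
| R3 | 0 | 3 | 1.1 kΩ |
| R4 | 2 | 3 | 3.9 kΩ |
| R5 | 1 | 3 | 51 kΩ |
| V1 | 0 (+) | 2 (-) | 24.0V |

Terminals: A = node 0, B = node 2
Nodal analysis, taking node 2 as the 0 V reference.
Source V1 fixes V_0 = 24 V.
KCL at each unknown node (sum of currents leaving = 0; resistances in Ω):
  Node 1: (V_1 - 24)/1500 + (V_1 - 0)/75 + (V_1 - V_3)/51000 = 0
  Node 3: (V_3 - 24)/1100 + (V_3 - 0)/3900 + (V_3 - V_1)/51000 = 0
Collecting terms (coefficients in siemens):
  0.01402·V_1 - 0.00001961·V_3 = 0.016
  0.001185·V_3 - 0.00001961·V_1 = 0.02182
Determinant D = (0.01402)(0.001185) - (-0.00001961)(-0.00001961) = 0.00001661
V_1 = [(0.016)(0.001185) - (-0.00001961)(0.02182)]/D = 1.167 V
V_3 = [(0.01402)(0.02182) - (0.016)(-0.00001961)]/D = 18.43 V
Power in each resistor, P = (ΔV)²/R:
  P_R1 = (24 - 1.167)²/1500 = 0.3476 W
  P_R2 = (1.167 - 0)²/75 = 0.01816 W
  P_R3 = (24 - 18.43)²/1100 = 0.02821 W
  P_R4 = (0 - 18.43)²/3900 = 0.08709 W
  P_R5 = (1.167 - 18.43)²/51000 = 0.005843 W
P_total = P_R1 + P_R2 + P_R3 + P_R4 + P_R5 = 0.4869 W

Final answer: 0.4869 W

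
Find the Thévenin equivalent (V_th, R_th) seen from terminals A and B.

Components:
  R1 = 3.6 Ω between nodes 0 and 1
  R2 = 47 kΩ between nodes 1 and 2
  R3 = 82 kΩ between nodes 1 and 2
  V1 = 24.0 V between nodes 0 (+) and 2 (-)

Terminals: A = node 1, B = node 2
Step 1 — V_th is the open-circuit voltage V_A - V_B (nothing connected across the terminals).
Nodal analysis, taking node 2 as the 0 V reference.
Source V1 fixes V_0 = 24 V.
KCL at each unknown node (sum of currents leaving = 0; resistances in Ω):
  Node 1: (V_1 - 24)/3.6 + (V_1 - 0)/47000 + (V_1 - 0)/82000 = 0
Collecting terms: 0.2778 × V_1 = 6.667  =>  V_1 = 24 V
V_th = V_1 - V_2 = 24 - 0 = 24 V
Step 2 — R_th: zero the source — replace V1 by a short circuit (node 2 merges into node 0) — and find the resistance seen between A (node 1) and B (node 0).
Reduce the network between node 1 (A) and node 0 (B) by series/parallel combination:
  Rp1 = R1 ‖ R2 ‖ R3 (parallel, all between nodes 0 and 1) = 1/(1/3.6 + 1/47000 + 1/82000) = 3.6 Ω
R_th = 3.6 Ω

Final answer: V_th = 24 V, R_th = 3.6 Ω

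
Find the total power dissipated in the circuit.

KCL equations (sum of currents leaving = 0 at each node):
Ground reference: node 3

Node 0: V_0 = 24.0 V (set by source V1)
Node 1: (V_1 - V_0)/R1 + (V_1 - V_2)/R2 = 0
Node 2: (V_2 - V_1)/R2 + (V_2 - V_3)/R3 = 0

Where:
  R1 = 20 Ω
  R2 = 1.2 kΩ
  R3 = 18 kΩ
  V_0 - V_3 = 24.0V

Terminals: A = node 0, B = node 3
Nodal analysis, taking node 3 as the 0 V reference.
Source V1 fixes V_0 = 24 V.
KCL at each unknown node (sum of currents leaving = 0; resistances in Ω):
  Node 1: (V_1 - 24)/20 + (V_1 - V_2)/1200 = 0
  Node 2: (V_2 - V_1)/1200 + (V_2 - 0)/18000 = 0
Collecting terms (coefficients in siemens):
  0.05083·V_1 - 0.0008333·V_2 = 1.2
  0.0008889·V_2 - 0.0008333·V_1 = 0
Determinant D = (0.05083)(0.0008889) - (-0.0008333)(-0.0008333) = 0.00004449
V_1 = [(1.2)(0.0008889) - (-0.0008333)(0)]/D = 23.98 V
V_2 = [(0.05083)(0) - (1.2)(-0.0008333)]/D = 22.48 V
Power in each resistor, P = (ΔV)²/R:
  P_R1 = (24 - 23.98)²/20 = 0.00003118 W
  P_R2 = (23.98 - 22.48)²/1200 = 0.001871 W
  P_R3 = (22.48 - 0)²/18000 = 0.02807 W
P_total = P_R1 + P_R2 + P_R3 = 0.02997 W

Final answer: 0.02997 W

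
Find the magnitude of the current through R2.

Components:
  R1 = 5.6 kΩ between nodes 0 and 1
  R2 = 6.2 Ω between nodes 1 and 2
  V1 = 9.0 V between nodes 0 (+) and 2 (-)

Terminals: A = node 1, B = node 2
Nodal analysis, taking node 2 as the 0 V reference.
Source V1 fixes V_0 = 9 V.
KCL at each unknown node (sum of currents leaving = 0; resistances in Ω):
  Node 1: (V_1 - 9)/5600 + (V_1 - 0)/6.2 = 0
Collecting terms: 0.1615 × V_1 = 0.001607  =>  V_1 = 0.009953 V
I_R2 = (V_1 - V_2)/R2 = (0.009953 - 0)/6.2 = 0.001605 A
|I_R2| = 0.001605 A

Final answer: |I_R2| = 0.001605 A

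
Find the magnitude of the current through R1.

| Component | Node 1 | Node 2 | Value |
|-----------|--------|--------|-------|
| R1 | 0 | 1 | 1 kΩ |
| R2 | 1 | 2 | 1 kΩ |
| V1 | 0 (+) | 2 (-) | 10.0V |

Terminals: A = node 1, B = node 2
Nodal analysis, taking node 2 as the 0 V reference.
Source V1 fixes V_0 = 10 V.
KCL at each unknown node (sum of currents leaving = 0; resistances in Ω):
  Node 1: (V_1 - 10)/1000 + (V_1 - 0)/1000 = 0
Collecting terms: 0.002 × V_1 = 0.01  =>  V_1 = 5 V
I_R1 = (V_0 - V_1)/R1 = (10 - 5)/1000 = 0.005 A
|I_R1| = 0.005 A

Final answer: |I_R1| = 0.005 A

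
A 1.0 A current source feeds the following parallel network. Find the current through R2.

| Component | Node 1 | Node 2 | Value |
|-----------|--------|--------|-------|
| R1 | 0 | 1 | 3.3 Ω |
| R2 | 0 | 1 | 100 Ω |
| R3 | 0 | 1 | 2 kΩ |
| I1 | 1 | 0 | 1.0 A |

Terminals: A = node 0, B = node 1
All resistors sit directly between nodes 0 and 1, so they are in parallel and share one voltage V; the full source current 1 A splits among them.
1/R_par = 1/3.3 + 1/100 + 1/2000 = 0.3135 S  =>  R_par = 3.189 Ω
V = I × R_par = 1 × 3.189 = 3.189 V
I_R2 = V/R2 = 3.189/100 = 0.03189 A

Final answer: 0.03189 A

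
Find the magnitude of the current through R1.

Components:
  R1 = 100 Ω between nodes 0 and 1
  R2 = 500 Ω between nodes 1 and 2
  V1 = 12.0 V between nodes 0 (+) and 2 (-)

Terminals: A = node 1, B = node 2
Nodal analysis, taking node 2 as the 0 V reference.
Source V1 fixes V_0 = 12 V.
KCL at each unknown node (sum of currents leaving = 0; resistances in Ω):
  Node 1: (V_1 - 12)/100 + (V_1 - 0)/500 = 0
Collecting terms: 0.012 × V_1 = 0.12  =>  V_1 = 10 V
I_R1 = (V_0 - V_1)/R1 = (12 - 10)/100 = 0.02 A
|I_R1| = 0.02 A

Final answer: |I_R1| = 0.02 A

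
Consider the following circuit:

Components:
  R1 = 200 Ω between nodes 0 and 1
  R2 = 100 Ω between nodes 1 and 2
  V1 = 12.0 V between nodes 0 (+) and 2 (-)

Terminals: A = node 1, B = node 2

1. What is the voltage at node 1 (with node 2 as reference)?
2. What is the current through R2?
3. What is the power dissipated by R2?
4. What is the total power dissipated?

Nodal analysis, taking node 2 as the 0 V reference.
Source V1 fixes V_0 = 12 V.
KCL at each unknown node (sum of currents leaving = 0; resistances in Ω):
  Node 1: (V_1 - 12)/200 + (V_1 - 0)/100 = 0
Collecting terms: 0.015 × V_1 = 0.06  =>  V_1 = 4 V
Part 1:
  Read off the nodal solution: V_1 = 4 V
Part 2:
  I_R2 = (V_1 - V_2)/R2 = (4 - 0)/100 = 0.04 A
  Magnitude: I_R2 = 0.04 A
Part 3:
  I_R2 = (V_1 - V_2)/R2 = (4 - 0)/100 = 0.04 A
  P_R2 = I_R2² × R2 = (0.04)² × 100 = 0.16 W
Part 4:
  Power in each resistor, P = (ΔV)²/R:
    P_R1 = (12 - 4)²/200 = 0.32 W
    P_R2 = (4 - 0)²/100 = 0.16 W
  P_total = P_R1 + P_R2 = 0.48 W

Final answers:
1. V_1 = 4 V
2. I_R2 = 0.04 A
3. P_R2 = 0.16 W
4. P_total = 0.48 W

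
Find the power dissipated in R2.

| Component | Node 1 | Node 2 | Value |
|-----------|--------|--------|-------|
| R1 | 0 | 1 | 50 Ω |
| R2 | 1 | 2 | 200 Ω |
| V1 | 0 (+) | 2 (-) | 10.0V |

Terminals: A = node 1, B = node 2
Nodal analysis, taking node 2 as the 0 V reference.
Source V1 fixes V_0 = 10 V.
KCL at each unknown node (sum of currents leaving = 0; resistances in Ω):
  Node 1: (V_1 - 10)/50 + (V_1 - 0)/200 = 0
Collecting terms: 0.025 × V_1 = 0.2  =>  V_1 = 8 V
I_R2 = (V_1 - V_2)/R2 = (8 - 0)/200 = 0.04 A
P_R2 = I_R2² × R2 = (0.04)² × 200 = 0.32 W

Final answer: 0.32 W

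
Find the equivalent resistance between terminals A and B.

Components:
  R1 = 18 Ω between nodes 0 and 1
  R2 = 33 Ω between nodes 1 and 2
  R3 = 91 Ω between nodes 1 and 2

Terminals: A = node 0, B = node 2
Reduce the network between node 0 (A) and node 2 (B) by series/parallel combination:
  Rp1 = R2 ‖ R3 (parallel, both between nodes 1 and 2) = 1/(1/33 + 1/91) = 24.22 Ω
  Rs1 = R1 + Rp1 (series, joined only at node 1) = 18 + 24.22 = 42.22 Ω
R_eq = 42.22 Ω

Final answer: 42.22 Ω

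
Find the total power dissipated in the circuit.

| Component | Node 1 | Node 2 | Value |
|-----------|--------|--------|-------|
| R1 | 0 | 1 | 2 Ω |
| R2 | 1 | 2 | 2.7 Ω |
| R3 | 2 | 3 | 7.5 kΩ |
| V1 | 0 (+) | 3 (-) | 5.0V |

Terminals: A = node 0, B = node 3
Nodal analysis, taking node 3 as the 0 V reference.
Source V1 fixes V_0 = 5 V.
KCL at each unknown node (sum of currents leaving = 0; resistances in Ω):
  Node 1: (V_1 - 5)/2 + (V_1 - V_2)/2.7 = 0
  Node 2: (V_2 - V_1)/2.7 + (V_2 - 0)/7500 = 0
Collecting terms (coefficients in siemens):
  0.8704·V_1 - 0.3704·V_2 = 2.5
  0.3705·V_2 - 0.3704·V_1 = 0
Determinant D = (0.8704)(0.3705) - (-0.3704)(-0.3704) = 0.1853
V_1 = [(2.5)(0.3705) - (-0.3704)(0)]/D = 4.999 V
V_2 = [(0.8704)(0) - (2.5)(-0.3704)]/D = 4.997 V
Power in each resistor, P = (ΔV)²/R:
  P_R1 = (5 - 4.999)²/2 = 0.0000008878 W
  P_R2 = (4.999 - 4.997)²/2.7 = 0.000001198 W
  P_R3 = (4.997 - 0)²/7500 = 0.003329 W
P_total = P_R1 + P_R2 + P_R3 = 0.003331 W

Final answer: 0.003331 W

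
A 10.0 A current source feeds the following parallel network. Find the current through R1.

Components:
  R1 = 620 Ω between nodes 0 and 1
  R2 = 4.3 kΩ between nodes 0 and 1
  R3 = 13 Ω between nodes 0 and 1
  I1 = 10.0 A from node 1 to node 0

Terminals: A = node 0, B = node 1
All resistors sit directly between nodes 0 and 1, so they are in parallel and share one voltage V; the full source current 10 A splits among them.
1/R_par = 1/620 + 1/4300 + 1/13 = 0.07877 S  =>  R_par = 12.7 Ω
V = I × R_par = 10 × 12.7 = 127 V
I_R1 = V/R1 = 127/620 = 0.2048 A

Final answer: 0.2048 A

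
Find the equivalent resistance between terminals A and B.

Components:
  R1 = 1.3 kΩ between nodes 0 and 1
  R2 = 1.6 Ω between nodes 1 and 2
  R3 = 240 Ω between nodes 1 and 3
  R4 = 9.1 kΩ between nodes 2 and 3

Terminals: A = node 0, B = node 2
Reduce the network between node 0 (A) and node 2 (B) by series/parallel combination:
  Rs1 = R3 + R4 (series, joined only at node 3) = 240 + 9100 = 9340 Ω
  Rp1 = R2 ‖ Rs1 (parallel, both between nodes 1 and 2) = 1/(1/1.6 + 1/9340) = 1.6 Ω
  Rs2 = R1 + Rp1 (series, joined only at node 1) = 1300 + 1.6 = 1302 Ω
R_eq = 1.302 kΩ

Final answer: 1.302 kΩ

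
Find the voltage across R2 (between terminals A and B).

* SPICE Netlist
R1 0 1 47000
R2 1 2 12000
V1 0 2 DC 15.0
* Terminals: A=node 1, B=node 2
R1 and R2 are in series across V1 (node 0 → node 1 → node 2), and the output A–B is taken across R2, so this is a voltage divider.
Series current: I = V1/(R1 + R2) = 15/(47000 + 12000) = 15/59000 = 0.0002542 A
V_R2 = I × R2 = V1 × R2/(R1 + R2) = 15 × 12000/59000 = 3.051 V

Final answer: 3.051 V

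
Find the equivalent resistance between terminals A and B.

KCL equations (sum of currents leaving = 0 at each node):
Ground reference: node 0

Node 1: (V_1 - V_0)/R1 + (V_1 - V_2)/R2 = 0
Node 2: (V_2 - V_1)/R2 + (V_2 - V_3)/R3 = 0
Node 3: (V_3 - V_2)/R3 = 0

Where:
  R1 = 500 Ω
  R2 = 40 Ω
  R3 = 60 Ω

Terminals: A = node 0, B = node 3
Reduce the network between node 0 (A) and node 3 (B) by series/parallel combination:
  Rs1 = R1 + R2 (series, joined only at node 1) = 500 + 40 = 540 Ω
  Rs2 = R3 + Rs1 (series, joined only at node 2) = 60 + 540 = 600 Ω
R_eq = 600 Ω

Final answer: 600 Ω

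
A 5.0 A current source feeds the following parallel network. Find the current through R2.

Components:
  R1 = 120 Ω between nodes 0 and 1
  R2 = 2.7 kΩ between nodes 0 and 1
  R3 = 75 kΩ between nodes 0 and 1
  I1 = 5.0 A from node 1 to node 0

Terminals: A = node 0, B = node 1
All resistors sit directly between nodes 0 and 1, so they are in parallel and share one voltage V; the full source current 5 A splits among them.
1/R_par = 1/120 + 1/2700 + 1/75000 = 0.008717 S  =>  R_par = 114.7 Ω
V = I × R_par = 5 × 114.7 = 573.6 V
I_R2 = V/R2 = 573.6/2700 = 0.2124 A

Final answer: 0.2124 A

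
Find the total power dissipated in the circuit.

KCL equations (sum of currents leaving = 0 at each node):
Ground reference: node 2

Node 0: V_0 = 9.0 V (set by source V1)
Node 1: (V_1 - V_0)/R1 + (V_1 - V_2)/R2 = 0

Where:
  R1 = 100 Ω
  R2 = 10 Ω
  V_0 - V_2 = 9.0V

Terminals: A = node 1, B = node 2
Nodal analysis, taking node 2 as the 0 V reference.
Source V1 fixes V_0 = 9 V.
KCL at each unknown node (sum of currents leaving = 0; resistances in Ω):
  Node 1: (V_1 - 9)/100 + (V_1 - 0)/10 = 0
Collecting terms: 0.11 × V_1 = 0.09  =>  V_1 = 0.8182 V
Power in each resistor, P = (ΔV)²/R:
  P_R1 = (9 - 0.8182)²/100 = 0.6694 W
  P_R2 = (0.8182 - 0)²/10 = 0.06694 W
P_total = P_R1 + P_R2 = 0.7364 W

Final answer: 0.7364 W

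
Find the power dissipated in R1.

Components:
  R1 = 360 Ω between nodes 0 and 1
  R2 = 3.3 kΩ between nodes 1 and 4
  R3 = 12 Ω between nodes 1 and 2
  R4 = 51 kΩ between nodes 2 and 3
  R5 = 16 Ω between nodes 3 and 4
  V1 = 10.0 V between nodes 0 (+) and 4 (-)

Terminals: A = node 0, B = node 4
Nodal analysis, taking node 4 as the 0 V reference.
Source V1 fixes V_0 = 10 V.
KCL at each unknown node (sum of currents leaving = 0; resistances in Ω):
  Node 1: (V_1 - 10)/360 + (V_1 - 0)/3300 + (V_1 - V_2)/12 = 0
  Node 2: (V_2 - V_1)/12 + (V_2 - V_3)/51000 = 0
  Node 3: (V_3 - V_2)/51000 + (V_3 - 0)/16 = 0
Collecting terms (coefficients in siemens):
  0.08641·V_1 - 0.08333·V_2 = 0.02778
  0.08335·V_2 - 0.08333·V_1 - 0.00001961·V_3 = 0
  0.06252·V_3 - 0.00001961·V_2 = 0
Solving these 3 simultaneous equations (Gaussian elimination) gives:
  V_1 = 8.959 V, V_2 = 8.957 V, V_3 = 0.002809 V
I_R1 = (V_0 - V_1)/R1 = (10 - 8.959)/360 = 0.002891 A
P_R1 = I_R1² × R1 = (0.002891)² × 360 = 0.003008 W

Final answer: 0.003008 W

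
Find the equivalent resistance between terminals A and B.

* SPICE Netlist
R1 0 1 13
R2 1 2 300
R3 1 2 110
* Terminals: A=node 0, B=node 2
Reduce the network between node 0 (A) and node 2 (B) by series/parallel combination:
  Rp1 = R2 ‖ R3 (parallel, both between nodes 1 and 2) = 1/(1/300 + 1/110) = 80.49 Ω
  Rs1 = R1 + Rp1 (series, joined only at node 1) = 13 + 80.49 = 93.49 Ω
R_eq = 93.49 Ω

Final answer: 93.49 Ω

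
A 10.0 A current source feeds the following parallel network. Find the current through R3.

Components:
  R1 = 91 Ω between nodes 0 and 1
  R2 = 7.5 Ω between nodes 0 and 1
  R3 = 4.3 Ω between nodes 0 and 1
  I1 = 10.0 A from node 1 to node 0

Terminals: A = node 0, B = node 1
All resistors sit directly between nodes 0 and 1, so they are in parallel and share one voltage V; the full source current 10 A splits among them.
1/R_par = 1/91 + 1/7.5 + 1/4.3 = 0.3769 S  =>  R_par = 2.653 Ω
V = I × R_par = 10 × 2.653 = 26.53 V
I_R3 = V/R3 = 26.53/4.3 = 6.171 A

Final answer: 6.171 A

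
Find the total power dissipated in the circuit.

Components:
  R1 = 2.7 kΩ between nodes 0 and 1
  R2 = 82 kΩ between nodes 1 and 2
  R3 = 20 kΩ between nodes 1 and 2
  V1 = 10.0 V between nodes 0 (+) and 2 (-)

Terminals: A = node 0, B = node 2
Nodal analysis, taking node 2 as the 0 V reference.
Source V1 fixes V_0 = 10 V.
KCL at each unknown node (sum of currents leaving = 0; resistances in Ω):
  Node 1: (V_1 - 10)/2700 + (V_1 - 0)/82000 + (V_1 - 0)/20000 = 0
Collecting terms: 0.0004326 × V_1 = 0.003704  =>  V_1 = 8.562 V
Power in each resistor, P = (ΔV)²/R:
  P_R1 = (10 - 8.562)²/2700 = 0.0007657 W
  P_R2 = (8.562 - 0)²/82000 = 0.000894 W
  P_R3 = (8.562 - 0)²/20000 = 0.003666 W
P_total = P_R1 + P_R2 + P_R3 = 0.005325 W

Final answer: 0.005325 W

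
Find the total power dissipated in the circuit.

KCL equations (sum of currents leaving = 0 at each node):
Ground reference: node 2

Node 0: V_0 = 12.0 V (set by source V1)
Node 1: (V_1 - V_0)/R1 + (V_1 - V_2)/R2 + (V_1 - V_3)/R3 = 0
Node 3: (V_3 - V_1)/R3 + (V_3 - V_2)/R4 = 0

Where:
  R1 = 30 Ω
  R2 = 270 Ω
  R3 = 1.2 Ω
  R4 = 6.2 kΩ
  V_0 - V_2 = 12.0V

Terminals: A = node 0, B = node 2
Nodal analysis, taking node 2 as the 0 V reference.
Source V1 fixes V_0 = 12 V.
KCL at each unknown node (sum of currents leaving = 0; resistances in Ω):
  Node 1: (V_1 - 12)/30 + (V_1 - 0)/270 + (V_1 - V_3)/1.2 = 0
  Node 3: (V_3 - V_1)/1.2 + (V_3 - 0)/6200 = 0
Collecting terms (coefficients in siemens):
  0.8704·V_1 - 0.8333·V_3 = 0.4
  0.8335·V_3 - 0.8333·V_1 = 0
Determinant D = (0.8704)(0.8335) - (-0.8333)(-0.8333) = 0.031
V_1 = [(0.4)(0.8335) - (-0.8333)(0)]/D = 10.75 V
V_3 = [(0.8704)(0) - (0.4)(-0.8333)]/D = 10.75 V
Power in each resistor, P = (ΔV)²/R:
  P_R1 = (12 - 10.75)²/30 = 0.05182 W
  P_R2 = (10.75 - 0)²/270 = 0.4283 W
  P_R3 = (10.75 - 10.75)²/1.2 = 0.000003608 W
  P_R4 = (0 - 10.75)²/6200 = 0.01864 W
P_total = P_R1 + P_R2 + P_R3 + P_R4 = 0.4987 W

Final answer: 0.4987 W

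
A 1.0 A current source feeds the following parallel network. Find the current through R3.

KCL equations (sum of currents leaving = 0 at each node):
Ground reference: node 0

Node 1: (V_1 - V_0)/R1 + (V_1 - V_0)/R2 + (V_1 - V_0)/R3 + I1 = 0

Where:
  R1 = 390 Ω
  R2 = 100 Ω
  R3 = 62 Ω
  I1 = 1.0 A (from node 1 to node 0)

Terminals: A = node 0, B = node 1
All resistors sit directly between nodes 0 and 1, so they are in parallel and share one voltage V; the full source current 1 A splits among them.
1/R_par = 1/390 + 1/100 + 1/62 = 0.02869 S  =>  R_par = 34.85 Ω
V = I × R_par = 1 × 34.85 = 34.85 V
I_R3 = V/R3 = 34.85/62 = 0.5621 A

Final answer: 0.5621 A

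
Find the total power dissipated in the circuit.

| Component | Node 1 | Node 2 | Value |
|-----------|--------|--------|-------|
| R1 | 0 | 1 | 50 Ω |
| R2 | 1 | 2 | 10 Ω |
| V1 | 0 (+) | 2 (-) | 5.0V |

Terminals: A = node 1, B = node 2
Nodal analysis, taking node 2 as the 0 V reference.
Source V1 fixes V_0 = 5 V.
KCL at each unknown node (sum of currents leaving = 0; resistances in Ω):
  Node 1: (V_1 - 5)/50 + (V_1 - 0)/10 = 0
Collecting terms: 0.12 × V_1 = 0.1  =>  V_1 = 0.8333 V
Power in each resistor, P = (ΔV)²/R:
  P_R1 = (5 - 0.8333)²/50 = 0.3472 W
  P_R2 = (0.8333 - 0)²/10 = 0.06944 W
P_total = P_R1 + P_R2 = 0.4167 W

Final answer: 0.4167 W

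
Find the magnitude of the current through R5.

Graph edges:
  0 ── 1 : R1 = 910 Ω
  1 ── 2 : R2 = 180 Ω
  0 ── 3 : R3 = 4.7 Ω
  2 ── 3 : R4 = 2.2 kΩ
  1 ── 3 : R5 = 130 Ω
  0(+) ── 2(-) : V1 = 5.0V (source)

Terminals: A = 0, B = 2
Nodal analysis, taking node 2 as the 0 V reference.
Source V1 fixes V_0 = 5 V.
KCL at each unknown node (sum of currents leaving = 0; resistances in Ω):
  Node 1: (V_1 - 5)/910 + (V_1 - 0)/180 + (V_1 - V_3)/130 = 0
  Node 3: (V_3 - 5)/4.7 + (V_3 - 0)/2200 + (V_3 - V_1)/130 = 0
Collecting terms (coefficients in siemens):
  0.01435·V_1 - 0.007692·V_3 = 0.005495
  0.2209·V_3 - 0.007692·V_1 = 1.064
Determinant D = (0.01435)(0.2209) - (-0.007692)(-0.007692) = 0.00311
V_1 = [(0.005495)(0.2209) - (-0.007692)(1.064)]/D = 3.021 V
V_3 = [(0.01435)(1.064) - (0.005495)(-0.007692)]/D = 4.921 V
I_R5 = (V_1 - V_3)/R5 = (3.021 - 4.921)/130 = -0.01461 A
|I_R5| = 0.01461 A

Final answer: |I_R5| = 0.01461 A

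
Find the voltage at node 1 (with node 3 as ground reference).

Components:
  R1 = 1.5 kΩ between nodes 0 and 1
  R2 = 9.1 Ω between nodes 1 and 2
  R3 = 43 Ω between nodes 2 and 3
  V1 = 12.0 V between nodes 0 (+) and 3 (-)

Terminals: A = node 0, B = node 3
Nodal analysis, taking node 3 as the 0 V reference.
Source V1 fixes V_0 = 12 V.
KCL at each unknown node (sum of currents leaving = 0; resistances in Ω):
  Node 1: (V_1 - 12)/1500 + (V_1 - V_2)/9.1 = 0
  Node 2: (V_2 - V_1)/9.1 + (V_2 - 0)/43 = 0
Collecting terms (coefficients in siemens):
  0.1106·V_1 - 0.1099·V_2 = 0.008
  0.1331·V_2 - 0.1099·V_1 = 0
Determinant D = (0.1106)(0.1331) - (-0.1099)(-0.1099) = 0.002644
V_1 = [(0.008)(0.1331) - (-0.1099)(0)]/D = 0.4028 V
V_2 = [(0.1106)(0) - (0.008)(-0.1099)]/D = 0.3325 V
The requested potential is V_1 = 0.4028 V.

Final answer: V_1 = 0.4028 V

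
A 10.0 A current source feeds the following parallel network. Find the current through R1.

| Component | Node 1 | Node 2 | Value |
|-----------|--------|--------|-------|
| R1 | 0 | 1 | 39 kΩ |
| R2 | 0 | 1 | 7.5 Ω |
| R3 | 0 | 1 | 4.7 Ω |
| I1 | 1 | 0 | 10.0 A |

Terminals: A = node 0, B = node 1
All resistors sit directly between nodes 0 and 1, so they are in parallel and share one voltage V; the full source current 10 A splits among them.
1/R_par = 1/39000 + 1/7.5 + 1/4.7 = 0.3461 S  =>  R_par = 2.889 Ω
V = I × R_par = 10 × 2.889 = 28.89 V
I_R1 = V/R1 = 28.89/39000 = 0.0007408 A

Final answer: 0.0007408 A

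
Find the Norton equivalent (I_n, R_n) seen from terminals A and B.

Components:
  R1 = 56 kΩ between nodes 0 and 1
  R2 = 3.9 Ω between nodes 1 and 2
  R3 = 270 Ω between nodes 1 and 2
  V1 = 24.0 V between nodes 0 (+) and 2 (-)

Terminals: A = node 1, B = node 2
Find the Thévenin equivalent first; then I_n = V_th/R_th and R_n = R_th.
Step 1 — V_th is the open-circuit voltage V_A - V_B (nothing connected across the terminals).
Nodal analysis, taking node 2 as the 0 V reference.
Source V1 fixes V_0 = 24 V.
KCL at each unknown node (sum of currents leaving = 0; resistances in Ω):
  Node 1: (V_1 - 24)/56000 + (V_1 - 0)/3.9 + (V_1 - 0)/270 = 0
Collecting terms: 0.2601 × V_1 = 0.0004286  =>  V_1 = 0.001648 V
V_th = V_1 - V_2 = 0.001648 - 0 = 0.001648 V
Step 2 — R_th: zero the source — replace V1 by a short circuit (node 2 merges into node 0) — and find the resistance seen between A (node 1) and B (node 0).
Reduce the network between node 1 (A) and node 0 (B) by series/parallel combination:
  Rp1 = R1 ‖ R2 ‖ R3 (parallel, all between nodes 0 and 1) = 1/(1/56000 + 1/3.9 + 1/270) = 3.844 Ω
R_th = 3.844 Ω
I_n = V_th/R_th = 0.001648/3.844 = 0.0004286 A, and R_n = R_th = 3.844 Ω

Final answer: I_n = 0.0004286 A, R_n = 3.844 Ω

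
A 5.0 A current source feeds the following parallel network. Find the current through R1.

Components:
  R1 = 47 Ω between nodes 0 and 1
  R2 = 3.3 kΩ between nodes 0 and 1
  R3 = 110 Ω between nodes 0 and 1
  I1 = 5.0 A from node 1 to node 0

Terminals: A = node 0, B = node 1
All resistors sit directly between nodes 0 and 1, so they are in parallel and share one voltage V; the full source current 5 A splits among them.
1/R_par = 1/47 + 1/3300 + 1/110 = 0.03067 S  =>  R_par = 32.6 Ω
V = I × R_par = 5 × 32.6 = 163 V
I_R1 = V/R1 = 163/47 = 3.469 A

Final answer: 3.469 A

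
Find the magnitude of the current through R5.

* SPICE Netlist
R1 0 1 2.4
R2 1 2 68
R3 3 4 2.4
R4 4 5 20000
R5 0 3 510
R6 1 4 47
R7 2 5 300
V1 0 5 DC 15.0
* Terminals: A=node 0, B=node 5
Nodal analysis, taking node 5 as the 0 V reference.
Source V1 fixes V_0 = 15 V.
KCL at each unknown node (sum of currents leaving = 0; resistances in Ω):
  Node 1: (V_1 - 15)/2.4 + (V_1 - V_2)/68 + (V_1 - V_4)/47 = 0
  Node 2: (V_2 - V_1)/68 + (V_2 - 0)/300 = 0
  Node 3: (V_3 - V_4)/2.4 + (V_3 - 15)/510 = 0
  Node 4: (V_4 - V_3)/2.4 + (V_4 - 0)/20000 + (V_4 - V_1)/47 = 0
Collecting terms (coefficients in siemens):
  0.4526·V_1 - 0.01471·V_2 - 0.02128·V_4 = 6.25
  0.01804·V_2 - 0.01471·V_1 = 0
  0.4186·V_3 - 0.4167·V_4 = 0.02941
  0.438·V_4 - 0.02128·V_1 - 0.4167·V_3 = 0
Solving these 4 simultaneous equations (Gaussian elimination) gives:
  V_1 = 14.9 V, V_2 = 12.15 V, V_3 = 14.88 V, V_4 = 14.88 V
I_R5 = (V_0 - V_3)/R5 = (15 - 14.88)/510 = 0.0002384 A
|I_R5| = 0.0002384 A

Final answer: |I_R5| = 0.0002384 A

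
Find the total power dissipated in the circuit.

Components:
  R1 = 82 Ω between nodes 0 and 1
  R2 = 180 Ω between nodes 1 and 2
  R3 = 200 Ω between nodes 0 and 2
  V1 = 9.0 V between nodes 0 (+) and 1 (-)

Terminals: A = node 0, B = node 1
Nodal analysis, taking node 1 as the 0 V reference.
Source V1 fixes V_0 = 9 V.
KCL at each unknown node (sum of currents leaving = 0; resistances in Ω):
  Node 2: (V_2 - 0)/180 + (V_2 - 9)/200 = 0
Collecting terms: 0.01056 × V_2 = 0.045  =>  V_2 = 4.263 V
Power in each resistor, P = (ΔV)²/R:
  P_R1 = (9 - 0)²/82 = 0.9878 W
  P_R2 = (0 - 4.263)²/180 = 0.101 W
  P_R3 = (9 - 4.263)²/200 = 0.1122 W
P_total = P_R1 + P_R2 + P_R3 = 1.201 W

Final answer: 1.201 W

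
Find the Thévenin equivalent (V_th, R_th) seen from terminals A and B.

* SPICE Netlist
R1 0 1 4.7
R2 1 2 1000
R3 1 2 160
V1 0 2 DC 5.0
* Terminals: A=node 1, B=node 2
Step 1 — V_th is the open-circuit voltage V_A - V_B (nothing connected across the terminals).
Nodal analysis, taking node 2 as the 0 V reference.
Source V1 fixes V_0 = 5 V.
KCL at each unknown node (sum of currents leaving = 0; resistances in Ω):
  Node 1: (V_1 - 5)/4.7 + (V_1 - 0)/1000 + (V_1 - 0)/160 = 0
Collecting terms: 0.22 × V_1 = 1.064  =>  V_1 = 4.835 V
V_th = V_1 - V_2 = 4.835 - 0 = 4.835 V
Step 2 — R_th: zero the source — replace V1 by a short circuit (node 2 merges into node 0) — and find the resistance seen between A (node 1) and B (node 0).
Reduce the network between node 1 (A) and node 0 (B) by series/parallel combination:
  Rp1 = R1 ‖ R2 ‖ R3 (parallel, all between nodes 0 and 1) = 1/(1/4.7 + 1/1000 + 1/160) = 4.545 Ω
R_th = 4.545 Ω

Final answer: V_th = 4.835 V, R_th = 4.545 Ω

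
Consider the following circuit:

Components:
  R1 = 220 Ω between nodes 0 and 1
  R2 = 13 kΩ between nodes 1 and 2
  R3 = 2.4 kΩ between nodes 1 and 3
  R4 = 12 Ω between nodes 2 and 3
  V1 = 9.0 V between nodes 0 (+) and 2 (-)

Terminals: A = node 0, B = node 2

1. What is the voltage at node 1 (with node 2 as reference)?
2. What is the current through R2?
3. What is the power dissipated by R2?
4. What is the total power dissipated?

Nodal analysis, taking node 2 as the 0 V reference.
Source V1 fixes V_0 = 9 V.
KCL at each unknown node (sum of currents leaving = 0; resistances in Ω):
  Node 1: (V_1 - 9)/220 + (V_1 - 0)/13000 + (V_1 - V_3)/2400 = 0
  Node 3: (V_3 - V_1)/2400 + (V_3 - 0)/12 = 0
Collecting terms (coefficients in siemens):
  0.005039·V_1 - 0.0004167·V_3 = 0.04091
  0.08375·V_3 - 0.0004167·V_1 = 0
Determinant D = (0.005039)(0.08375) - (-0.0004167)(-0.0004167) = 0.0004218
V_1 = [(0.04091)(0.08375) - (-0.0004167)(0)]/D = 8.122 V
V_3 = [(0.005039)(0) - (0.04091)(-0.0004167)]/D = 0.04041 V
Part 1:
  Read off the nodal solution: V_1 = 8.122 V
Part 2:
  I_R2 = (V_1 - V_2)/R2 = (8.122 - 0)/13000 = 0.0006248 A
  Magnitude: I_R2 = 0.0006248 A
Part 3:
  I_R2 = (V_1 - V_2)/R2 = (8.122 - 0)/13000 = 0.0006248 A
  P_R2 = I_R2² × R2 = (0.0006248)² × 13000 = 0.005074 W
Part 4:
  Power in each resistor, P = (ΔV)²/R:
    P_R1 = (9 - 8.122)²/220 = 0.003506 W
    P_R2 = (8.122 - 0)²/13000 = 0.005074 W
    P_R3 = (8.122 - 0.04041)²/2400 = 0.02721 W
    P_R4 = (0 - 0.04041)²/12 = 0.0001361 W
  P_total = P_R1 + P_R2 + P_R3 + P_R4 = 0.03593 W

Final answers:
1. V_1 = 8.122 V
2. I_R2 = 0.0006248 A
3. P_R2 = 0.005074 W
4. P_total = 0.03593 W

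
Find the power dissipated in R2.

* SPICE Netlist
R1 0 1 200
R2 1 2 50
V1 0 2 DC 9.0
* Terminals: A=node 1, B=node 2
Nodal analysis, taking node 2 as the 0 V reference.
Source V1 fixes V_0 = 9 V.
KCL at each unknown node (sum of currents leaving = 0; resistances in Ω):
  Node 1: (V_1 - 9)/200 + (V_1 - 0)/50 = 0
Collecting terms: 0.025 × V_1 = 0.045  =>  V_1 = 1.8 V
I_R2 = (V_1 - V_2)/R2 = (1.8 - 0)/50 = 0.036 A
P_R2 = I_R2² × R2 = (0.036)² × 50 = 0.0648 W

Final answer: 0.0648 W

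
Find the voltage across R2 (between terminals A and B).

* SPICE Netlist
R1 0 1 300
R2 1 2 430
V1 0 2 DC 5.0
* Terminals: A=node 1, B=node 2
R1 and R2 are in series across V1 (node 0 → node 1 → node 2), and the output A–B is taken across R2, so this is a voltage divider.
Series current: I = V1/(R1 + R2) = 5/(300 + 430) = 5/730 = 0.006849 A
V_R2 = I × R2 = V1 × R2/(R1 + R2) = 5 × 430/730 = 2.945 V

Final answer: 2.945 V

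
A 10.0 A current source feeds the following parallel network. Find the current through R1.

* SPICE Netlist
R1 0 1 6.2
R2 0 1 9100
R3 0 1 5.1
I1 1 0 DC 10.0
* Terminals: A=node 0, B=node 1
All resistors sit directly between nodes 0 and 1, so they are in parallel and share one voltage V; the full source current 10 A splits among them.
1/R_par = 1/6.2 + 1/9100 + 1/5.1 = 0.3575 S  =>  R_par = 2.797 Ω
V = I × R_par = 10 × 2.797 = 27.97 V
I_R1 = V/R1 = 27.97/6.2 = 4.512 A

Final answer: 4.512 A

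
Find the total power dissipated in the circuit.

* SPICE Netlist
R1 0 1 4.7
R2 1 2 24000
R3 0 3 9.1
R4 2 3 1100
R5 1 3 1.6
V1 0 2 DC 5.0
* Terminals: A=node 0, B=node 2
Nodal analysis, taking node 2 as the 0 V reference.
Source V1 fixes V_0 = 5 V.
KCL at each unknown node (sum of currents leaving = 0; resistances in Ω):
  Node 1: (V_1 - 5)/4.7 + (V_1 - 0)/24000 + (V_1 - V_3)/1.6 = 0
  Node 3: (V_3 - 5)/9.1 + (V_3 - 0)/1100 + (V_3 - V_1)/1.6 = 0
Collecting terms (coefficients in siemens):
  0.8378·V_1 - 0.625·V_3 = 1.064
  0.7358·V_3 - 0.625·V_1 = 0.5495
Determinant D = (0.8378)(0.7358) - (-0.625)(-0.625) = 0.2258
V_1 = [(1.064)(0.7358) - (-0.625)(0.5495)]/D = 4.987 V
V_3 = [(0.8378)(0.5495) - (1.064)(-0.625)]/D = 4.983 V
Power in each resistor, P = (ΔV)²/R:
  P_R1 = (5 - 4.987)²/4.7 = 0.0000374 W
  P_R2 = (4.987 - 0)²/24000 = 0.001036 W
  P_R3 = (5 - 4.983)²/9.1 = 0.00003342 W
  P_R4 = (0 - 4.983)²/1100 = 0.02257 W
  P_R5 = (4.987 - 4.983)²/1.6 = 0.00001093 W
P_total = P_R1 + P_R2 + P_R3 + P_R4 + P_R5 = 0.02369 W

Final answer: 0.02369 W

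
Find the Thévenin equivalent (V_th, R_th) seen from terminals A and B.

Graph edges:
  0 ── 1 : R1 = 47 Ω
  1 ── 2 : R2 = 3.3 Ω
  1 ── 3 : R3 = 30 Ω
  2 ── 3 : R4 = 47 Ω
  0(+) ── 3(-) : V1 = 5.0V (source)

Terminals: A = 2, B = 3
Step 1 — V_th is the open-circuit voltage V_A - V_B (nothing connected across the terminals).
Nodal analysis, taking node 3 as the 0 V reference.
Source V1 fixes V_0 = 5 V.
KCL at each unknown node (sum of currents leaving = 0; resistances in Ω):
  Node 1: (V_1 - 5)/47 + (V_1 - V_2)/3.3 + (V_1 - 0)/30 = 0
  Node 2: (V_2 - V_1)/3.3 + (V_2 - 0)/47 = 0
Collecting terms (coefficients in siemens):
  0.3576·V_1 - 0.303·V_2 = 0.1064
  0.3243·V_2 - 0.303·V_1 = 0
Determinant D = (0.3576)(0.3243) - (-0.303)(-0.303) = 0.02416
V_1 = [(0.1064)(0.3243) - (-0.303)(0)]/D = 1.428 V
V_2 = [(0.3576)(0) - (0.1064)(-0.303)]/D = 1.334 V
V_th = V_2 - V_3 = 1.334 - 0 = 1.334 V
Step 2 — R_th: zero the source — replace V1 by a short circuit (node 3 merges into node 0) — and find the resistance seen between A (node 2) and B (node 0).
Reduce the network between node 2 (A) and node 0 (B) by series/parallel combination:
  Rp1 = R1 ‖ R3 (parallel, both between nodes 0 and 1) = 1/(1/47 + 1/30) = 18.31 Ω
  Rs1 = R2 + Rp1 (series, joined only at node 1) = 3.3 + 18.31 = 21.61 Ω
  Rp2 = R4 ‖ Rs1 (parallel, both between nodes 0 and 2) = 1/(1/47 + 1/21.61) = 14.8 Ω
R_th = 14.8 Ω

Final answer: V_th = 1.334 V, R_th = 14.8 Ω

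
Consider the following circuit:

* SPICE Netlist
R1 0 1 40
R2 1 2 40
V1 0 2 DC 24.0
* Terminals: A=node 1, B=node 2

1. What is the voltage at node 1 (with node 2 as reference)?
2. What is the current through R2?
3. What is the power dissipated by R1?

Nodal analysis, taking node 2 as the 0 V reference.
Source V1 fixes V_0 = 24 V.
KCL at each unknown node (sum of currents leaving = 0; resistances in Ω):
  Node 1: (V_1 - 24)/40 + (V_1 - 0)/40 = 0
Collecting terms: 0.05 × V_1 = 0.6  =>  V_1 = 12 V
Part 1:
  Read off the nodal solution: V_1 = 12 V
Part 2:
  I_R2 = (V_1 - V_2)/R2 = (12 - 0)/40 = 0.3 A
  Magnitude: I_R2 = 0.3 A
Part 3:
  I_R1 = (V_0 - V_1)/R1 = (24 - 12)/40 = 0.3 A
  P_R1 = I_R1² × R1 = (0.3)² × 40 = 3.6 W

Final answers:
1. V_1 = 12 V
2. I_R2 = 0.3 A
3. P_R1 = 3.6 W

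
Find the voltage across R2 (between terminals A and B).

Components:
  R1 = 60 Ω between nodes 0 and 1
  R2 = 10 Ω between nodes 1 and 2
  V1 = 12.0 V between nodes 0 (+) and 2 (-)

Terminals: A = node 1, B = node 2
R1 and R2 are in series across V1 (node 0 → node 1 → node 2), and the output A–B is taken across R2, so this is a voltage divider.
Series current: I = V1/(R1 + R2) = 12/(60 + 10) = 12/70 = 0.1714 A
V_R2 = I × R2 = V1 × R2/(R1 + R2) = 12 × 10/70 = 1.714 V

Final answer: 1.714 V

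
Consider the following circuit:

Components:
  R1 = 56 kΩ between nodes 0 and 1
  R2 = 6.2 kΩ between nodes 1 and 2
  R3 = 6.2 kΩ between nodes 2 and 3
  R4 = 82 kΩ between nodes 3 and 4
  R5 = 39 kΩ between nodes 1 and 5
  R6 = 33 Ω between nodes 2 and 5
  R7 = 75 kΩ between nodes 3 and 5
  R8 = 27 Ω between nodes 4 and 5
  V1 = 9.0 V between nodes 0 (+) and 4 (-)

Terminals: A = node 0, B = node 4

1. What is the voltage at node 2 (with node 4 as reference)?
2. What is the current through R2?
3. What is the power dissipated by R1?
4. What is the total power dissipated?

Nodal analysis, taking node 4 as the 0 V reference.
Source V1 fixes V_0 = 9 V.
KCL at each unknown node (sum of currents leaving = 0; resistances in Ω):
  Node 1: (V_1 - 9)/56000 + (V_1 - V_2)/6200 + (V_1 - V_5)/39000 = 0
  Node 2: (V_2 - V_1)/6200 + (V_2 - V_3)/6200 + (V_2 - V_5)/33 = 0
  Node 3: (V_3 - V_2)/6200 + (V_3 - 0)/82000 + (V_3 - V_5)/75000 = 0
  Node 5: (V_5 - V_1)/39000 + (V_5 - V_2)/33 + (V_5 - V_3)/75000 + (V_5 - 0)/27 = 0
Collecting terms (coefficients in siemens):
  0.0002048·V_1 - 0.0001613·V_2 - 0.00002564·V_5 = 0.0001607
  0.03063·V_2 - 0.0001613·V_1 - 0.0001613·V_3 - 0.0303·V_5 = 0
  0.0001868·V_3 - 0.0001613·V_2 - 0.00001333·V_5 = 0
  0.06738·V_5 - 0.00002564·V_1 - 0.0303·V_2 - 0.00001333·V_3 = 0
Solving these 4 simultaneous equations (Gaussian elimination) gives:
  V_1 = 0.7917 V, V_2 = 0.008121 V, V_3 = 0.007294 V, V_5 = 0.003955 V
Part 1:
  Read off the nodal solution: V_2 = 0.008121 V
Part 2:
  I_R2 = (V_1 - V_2)/R2 = (0.7917 - 0.008121)/6200 = 0.0001264 A
  Magnitude: I_R2 = 0.0001264 A
Part 3:
  I_R1 = (V_0 - V_1)/R1 = (9 - 0.7917)/56000 = 0.0001466 A
  P_R1 = I_R1² × R1 = (0.0001466)² × 56000 = 0.001203 W
Part 4:
  Power in each resistor, P = (ΔV)²/R:
    P_R1 = (9 - 0.7917)²/56000 = 0.001203 W
    P_R2 = (0.7917 - 0.008121)²/6200 = 0.00009902 W
    P_R3 = (0.008121 - 0.007294)²/6200 = 0.0000000001104 W
    P_R4 = (0.007294 - 0)²/82000 = 0.0000000006488 W
    P_R5 = (0.7917 - 0.003955)²/39000 = 0.00001591 W
    P_R6 = (0.008121 - 0.003955)²/33 = 0.000000526 W
    P_R7 = (0.007294 - 0.003955)²/75000 = 0.0000000001486 W
    P_R8 = (0 - 0.003955)²/27 = 0.0000005794 W
  P_total = P_R1 + P_R2 + P_R3 + P_R4 + P_R5 + P_R6 + P_R7 + P_R8 = 0.001319 W

Final answers:
1. V_2 = 0.008121 V
2. I_R2 = 0.0001264 A
3. P_R1 = 0.001203 W
4. P_total = 0.001319 W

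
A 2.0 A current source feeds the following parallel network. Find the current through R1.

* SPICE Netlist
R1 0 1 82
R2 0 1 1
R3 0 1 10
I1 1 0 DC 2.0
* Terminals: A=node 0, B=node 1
All resistors sit directly between nodes 0 and 1, so they are in parallel and share one voltage V; the full source current 2 A splits among them.
1/R_par = 1/82 + 1/1 + 1/10 = 1.112 S  =>  R_par = 0.8991 Ω
V = I × R_par = 2 × 0.8991 = 1.798 V
I_R1 = V/R1 = 1.798/82 = 0.02193 A

Final answer: 0.02193 A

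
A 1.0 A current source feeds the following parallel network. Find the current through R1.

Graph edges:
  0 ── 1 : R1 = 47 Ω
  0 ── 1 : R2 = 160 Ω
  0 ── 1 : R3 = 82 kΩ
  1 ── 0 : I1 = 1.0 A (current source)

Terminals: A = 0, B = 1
All resistors sit directly between nodes 0 and 1, so they are in parallel and share one voltage V; the full source current 1 A splits among them.
1/R_par = 1/47 + 1/160 + 1/82000 = 0.02754 S  =>  R_par = 36.31 Ω
V = I × R_par = 1 × 36.31 = 36.31 V
I_R1 = V/R1 = 36.31/47 = 0.7726 A

Final answer: 0.7726 A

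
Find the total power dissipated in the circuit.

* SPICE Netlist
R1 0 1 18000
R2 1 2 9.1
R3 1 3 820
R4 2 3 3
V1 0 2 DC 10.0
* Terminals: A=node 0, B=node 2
Nodal analysis, taking node 2 as the 0 V reference.
Source V1 fixes V_0 = 10 V.
KCL at each unknown node (sum of currents leaving = 0; resistances in Ω):
  Node 1: (V_1 - 10)/18000 + (V_1 - 0)/9.1 + (V_1 - V_3)/820 = 0
  Node 3: (V_3 - V_1)/820 + (V_3 - 0)/3 = 0
Collecting terms (coefficients in siemens):
  0.1112·V_1 - 0.00122·V_3 = 0.0005556
  0.3346·V_3 - 0.00122·V_1 = 0
Determinant D = (0.1112)(0.3346) - (-0.00122)(-0.00122) = 0.03719
V_1 = [(0.0005556)(0.3346) - (-0.00122)(0)]/D = 0.004998 V
V_3 = [(0.1112)(0) - (0.0005556)(-0.00122)]/D = 0.00001822 V
Power in each resistor, P = (ΔV)²/R:
  P_R1 = (10 - 0.004998)²/18000 = 0.00555 W
  P_R2 = (0.004998 - 0)²/9.1 = 0.000002745 W
  P_R3 = (0.004998 - 0.00001822)²/820 = 0.00000003024 W
  P_R4 = (0 - 0.00001822)²/3 = 0.0000000001106 W
P_total = P_R1 + P_R2 + P_R3 + P_R4 = 0.005553 W

Final answer: 0.005553 W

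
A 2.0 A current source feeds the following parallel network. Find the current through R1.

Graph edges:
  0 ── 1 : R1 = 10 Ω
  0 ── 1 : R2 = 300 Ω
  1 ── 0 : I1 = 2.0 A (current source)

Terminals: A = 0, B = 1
All resistors sit directly between nodes 0 and 1, so they are in parallel and share one voltage V; the full source current 2 A splits among them.
1/R_par = 1/10 + 1/300 = 0.1033 S  =>  R_par = 9.677 Ω
V = I × R_par = 2 × 9.677 = 19.35 V
I_R1 = V/R1 = 19.35/10 = 1.935 A

Final answer: 1.935 A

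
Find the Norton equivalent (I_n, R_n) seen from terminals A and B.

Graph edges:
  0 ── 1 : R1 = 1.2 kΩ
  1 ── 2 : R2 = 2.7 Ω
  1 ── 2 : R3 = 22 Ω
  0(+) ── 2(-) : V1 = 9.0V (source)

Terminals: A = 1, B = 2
Find the Thévenin equivalent first; then I_n = V_th/R_th and R_n = R_th.
Step 1 — V_th is the open-circuit voltage V_A - V_B (nothing connected across the terminals).
Nodal analysis, taking node 2 as the 0 V reference.
Source V1 fixes V_0 = 9 V.
KCL at each unknown node (sum of currents leaving = 0; resistances in Ω):
  Node 1: (V_1 - 9)/1200 + (V_1 - 0)/2.7 + (V_1 - 0)/22 = 0
Collecting terms: 0.4167 × V_1 = 0.0075  =>  V_1 = 0.018 V
V_th = V_1 - V_2 = 0.018 - 0 = 0.018 V
Step 2 — R_th: zero the source — replace V1 by a short circuit (node 2 merges into node 0) — and find the resistance seen between A (node 1) and B (node 0).
Reduce the network between node 1 (A) and node 0 (B) by series/parallel combination:
  Rp1 = R1 ‖ R2 ‖ R3 (parallel, all between nodes 0 and 1) = 1/(1/1200 + 1/2.7 + 1/22) = 2.4 Ω
R_th = 2.4 Ω
I_n = V_th/R_th = 0.018/2.4 = 0.0075 A, and R_n = R_th = 2.4 Ω

Final answer: I_n = 0.0075 A, R_n = 2.4 Ω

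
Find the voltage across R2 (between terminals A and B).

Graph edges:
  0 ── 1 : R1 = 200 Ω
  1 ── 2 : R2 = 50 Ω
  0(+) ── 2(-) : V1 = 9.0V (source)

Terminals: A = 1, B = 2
R1 and R2 are in series across V1 (node 0 → node 1 → node 2), and the output A–B is taken across R2, so this is a voltage divider.
Series current: I = V1/(R1 + R2) = 9/(200 + 50) = 9/250 = 0.036 A
V_R2 = I × R2 = V1 × R2/(R1 + R2) = 9 × 50/250 = 1.8 V

Final answer: 1.8 V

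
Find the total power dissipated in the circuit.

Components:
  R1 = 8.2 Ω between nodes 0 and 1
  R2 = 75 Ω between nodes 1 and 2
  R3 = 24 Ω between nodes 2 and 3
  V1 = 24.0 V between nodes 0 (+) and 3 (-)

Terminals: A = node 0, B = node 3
Nodal analysis, taking node 3 as the 0 V reference.
Source V1 fixes V_0 = 24 V.
KCL at each unknown node (sum of currents leaving = 0; resistances in Ω):
  Node 1: (V_1 - 24)/8.2 + (V_1 - V_2)/75 = 0
  Node 2: (V_2 - V_1)/75 + (V_2 - 0)/24 = 0
Collecting terms (coefficients in siemens):
  0.1353·V_1 - 0.01333·V_2 = 2.927
  0.055·V_2 - 0.01333·V_1 = 0
Determinant D = (0.1353)(0.055) - (-0.01333)(-0.01333) = 0.007263
V_1 = [(2.927)(0.055) - (-0.01333)(0)]/D = 22.16 V
V_2 = [(0.1353)(0) - (2.927)(-0.01333)]/D = 5.373 V
Power in each resistor, P = (ΔV)²/R:
  P_R1 = (24 - 22.16)²/8.2 = 0.411 W
  P_R2 = (22.16 - 5.373)²/75 = 3.759 W
  P_R3 = (5.373 - 0)²/24 = 1.203 W
P_total = P_R1 + P_R2 + P_R3 = 5.373 W

Final answer: 5.373 W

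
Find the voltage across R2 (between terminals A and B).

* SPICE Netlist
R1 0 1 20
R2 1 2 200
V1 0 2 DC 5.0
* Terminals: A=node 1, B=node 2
R1 and R2 are in series across V1 (node 0 → node 1 → node 2), and the output A–B is taken across R2, so this is a voltage divider.
Series current: I = V1/(R1 + R2) = 5/(20 + 200) = 5/220 = 0.02273 A
V_R2 = I × R2 = V1 × R2/(R1 + R2) = 5 × 200/220 = 4.545 V

Final answer: 4.545 V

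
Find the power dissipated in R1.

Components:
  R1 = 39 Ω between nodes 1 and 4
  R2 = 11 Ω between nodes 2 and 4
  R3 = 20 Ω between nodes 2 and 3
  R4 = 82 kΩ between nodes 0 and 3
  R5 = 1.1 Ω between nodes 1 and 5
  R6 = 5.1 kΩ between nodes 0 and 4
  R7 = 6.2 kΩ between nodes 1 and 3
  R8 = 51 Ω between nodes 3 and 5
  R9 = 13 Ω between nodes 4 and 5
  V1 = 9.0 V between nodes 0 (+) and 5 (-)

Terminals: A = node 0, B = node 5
Nodal analysis, taking node 5 as the 0 V reference.
Source V1 fixes V_0 = 9 V.
KCL at each unknown node (sum of currents leaving = 0; resistances in Ω):
  Node 1: (V_1 - V_4)/39 + (V_1 - 0)/1.1 + (V_1 - V_3)/6200 = 0
  Node 2: (V_2 - V_4)/11 + (V_2 - V_3)/20 = 0
  Node 3: (V_3 - V_2)/20 + (V_3 - 9)/82000 + (V_3 - V_1)/6200 + (V_3 - 0)/51 = 0
  Node 4: (V_4 - V_1)/39 + (V_4 - V_2)/11 + (V_4 - 9)/5100 + (V_4 - 0)/13 = 0
Collecting terms (coefficients in siemens):
  0.9349·V_1 - 0.0001613·V_3 - 0.02564·V_4 = 0
  0.1409·V_2 - 0.05·V_3 - 0.09091·V_4 = 0
  0.06978·V_3 - 0.0001613·V_1 - 0.05·V_2 = 0.0001098
  0.1937·V_4 - 0.02564·V_1 - 0.09091·V_2 = 0.001765
Solving these 4 simultaneous equations (Gaussian elimination) gives:
  V_1 = 0.0004418 V, V_2 = 0.01462 V, V_3 = 0.01205 V, V_4 = 0.01603 V
I_R1 = (V_1 - V_4)/R1 = (0.0004418 - 0.01603)/39 = -0.0003998 A
P_R1 = I_R1² × R1 = (-0.0003998)² × 39 = 0.000006233 W

Final answer: 6.233e-06 W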